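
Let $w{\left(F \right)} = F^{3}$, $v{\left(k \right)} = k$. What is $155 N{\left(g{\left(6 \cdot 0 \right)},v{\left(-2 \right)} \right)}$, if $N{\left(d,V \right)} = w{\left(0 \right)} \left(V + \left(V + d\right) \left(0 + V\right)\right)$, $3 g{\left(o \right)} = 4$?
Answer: $0$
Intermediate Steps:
$g{\left(o \right)} = \frac{4}{3}$ ($g{\left(o \right)} = \frac{1}{3} \cdot 4 = \frac{4}{3}$)
$N{\left(d,V \right)} = 0$ ($N{\left(d,V \right)} = 0^{3} \left(V + \left(V + d\right) \left(0 + V\right)\right) = 0 \left(V + \left(V + d\right) V\right) = 0 \left(V + V \left(V + d\right)\right) = 0$)
$155 N{\left(g{\left(6 \cdot 0 \right)},v{\left(-2 \right)} \right)} = 155 \cdot 0 = 0$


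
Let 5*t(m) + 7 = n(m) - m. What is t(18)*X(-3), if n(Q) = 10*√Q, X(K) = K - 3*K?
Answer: -30 + 36*√2 ≈ 20.912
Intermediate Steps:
X(K) = -2*K
t(m) = -7/5 + 2*√m - m/5 (t(m) = -7/5 + (10*√m - m)/5 = -7/5 + (-m + 10*√m)/5 = -7/5 + (2*√m - m/5) = -7/5 + 2*√m - m/5)
t(18)*X(-3) = (-7/5 + 2*√18 - ⅕*18)*(-2*(-3)) = (-7/5 + 2*(3*√2) - 18/5)*6 = (-7/5 + 6*√2 - 18/5)*6 = (-5 + 6*√2)*6 = -30 + 36*√2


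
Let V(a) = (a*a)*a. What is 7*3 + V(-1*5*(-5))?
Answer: 15646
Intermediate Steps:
V(a) = a³ (V(a) = a²*a = a³)
7*3 + V(-1*5*(-5)) = 7*3 + (-1*5*(-5))³ = 21 + (-5*(-5))³ = 21 + 25³ = 21 + 15625 = 15646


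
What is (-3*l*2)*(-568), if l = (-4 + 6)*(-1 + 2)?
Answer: 6816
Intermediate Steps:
l = 2 (l = 2*1 = 2)
(-3*l*2)*(-568) = (-3*2*2)*(-568) = -6*2*(-568) = -12*(-568) = 6816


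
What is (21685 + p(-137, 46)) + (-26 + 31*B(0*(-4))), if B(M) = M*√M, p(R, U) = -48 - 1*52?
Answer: 21559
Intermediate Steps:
p(R, U) = -100 (p(R, U) = -48 - 52 = -100)
B(M) = M^(3/2)
(21685 + p(-137, 46)) + (-26 + 31*B(0*(-4))) = (21685 - 100) + (-26 + 31*(0*(-4))^(3/2)) = 21585 + (-26 + 31*0^(3/2)) = 21585 + (-26 + 31*0) = 21585 + (-26 + 0) = 21585 - 26 = 21559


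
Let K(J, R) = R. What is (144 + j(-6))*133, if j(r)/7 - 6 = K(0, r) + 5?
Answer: 23807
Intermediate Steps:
j(r) = 77 + 7*r (j(r) = 42 + 7*(r + 5) = 42 + 7*(5 + r) = 42 + (35 + 7*r) = 77 + 7*r)
(144 + j(-6))*133 = (144 + (77 + 7*(-6)))*133 = (144 + (77 - 42))*133 = (144 + 35)*133 = 179*133 = 23807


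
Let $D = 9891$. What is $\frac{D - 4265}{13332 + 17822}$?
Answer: $\frac{2813}{15577} \approx 0.18059$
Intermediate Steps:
$\frac{D - 4265}{13332 + 17822} = \frac{9891 - 4265}{13332 + 17822} = \frac{5626}{31154} = 5626 \cdot \frac{1}{31154} = \frac{2813}{15577}$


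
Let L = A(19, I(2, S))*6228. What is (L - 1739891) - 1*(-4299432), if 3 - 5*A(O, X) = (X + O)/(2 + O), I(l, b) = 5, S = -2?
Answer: 89664899/35 ≈ 2.5619e+6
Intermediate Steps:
A(O, X) = ⅗ - (O + X)/(5*(2 + O)) (A(O, X) = ⅗ - (X + O)/(5*(2 + O)) = ⅗ - (O + X)/(5*(2 + O)))
L = 80964/35 (L = ((6 - 1*5 + 2*19)/(5*(2 + 19)))*6228 = ((⅕)*(6 - 5 + 38)/21)*6228 = ((⅕)*(1/21)*39)*6228 = (13/35)*6228 = 80964/35 ≈ 2313.3)
(L - 1739891) - 1*(-4299432) = (80964/35 - 1739891) - 1*(-4299432) = -60815221/35 + 4299432 = 89664899/35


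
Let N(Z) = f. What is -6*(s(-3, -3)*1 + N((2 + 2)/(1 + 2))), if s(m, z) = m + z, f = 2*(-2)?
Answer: 60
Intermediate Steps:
f = -4
N(Z) = -4
-6*(s(-3, -3)*1 + N((2 + 2)/(1 + 2))) = -6*((-3 - 3)*1 - 4) = -6*(-6*1 - 4) = -6*(-6 - 4) = -6*(-10) = 60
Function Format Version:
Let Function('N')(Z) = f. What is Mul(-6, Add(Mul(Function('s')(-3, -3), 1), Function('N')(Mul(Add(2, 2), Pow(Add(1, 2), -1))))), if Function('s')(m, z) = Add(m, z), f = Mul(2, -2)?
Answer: 60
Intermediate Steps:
f = -4
Function('N')(Z) = -4
Mul(-6, Add(Mul(Function('s')(-3, -3), 1), Function('N')(Mul(Add(2, 2), Pow(Add(1, 2), -1))))) = Mul(-6, Add(Mul(Add(-3, -3), 1), -4)) = Mul(-6, Add(Mul(-6, 1), -4)) = Mul(-6, Add(-6, -4)) = Mul(-6, -10) = 60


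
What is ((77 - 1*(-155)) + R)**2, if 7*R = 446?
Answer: 4284900/49 ≈ 87447.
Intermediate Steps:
R = 446/7 (R = (1/7)*446 = 446/7 ≈ 63.714)
((77 - 1*(-155)) + R)**2 = ((77 - 1*(-155)) + 446/7)**2 = ((77 + 155) + 446/7)**2 = (232 + 446/7)**2 = (2070/7)**2 = 4284900/49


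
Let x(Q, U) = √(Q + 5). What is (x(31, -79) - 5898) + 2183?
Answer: -3709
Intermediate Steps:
x(Q, U) = √(5 + Q)
(x(31, -79) - 5898) + 2183 = (√(5 + 31) - 5898) + 2183 = (√36 - 5898) + 2183 = (6 - 5898) + 2183 = -5892 + 2183 = -3709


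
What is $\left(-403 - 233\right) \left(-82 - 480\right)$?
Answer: $357432$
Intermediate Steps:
$\left(-403 - 233\right) \left(-82 - 480\right) = \left(-403 - 233\right) \left(-562\right) = \left(-636\right) \left(-562\right) = 357432$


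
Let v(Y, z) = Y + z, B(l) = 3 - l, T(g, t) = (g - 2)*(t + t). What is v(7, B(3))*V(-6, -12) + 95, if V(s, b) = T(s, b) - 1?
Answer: 1432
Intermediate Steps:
T(g, t) = 2*t*(-2 + g) (T(g, t) = (-2 + g)*(2*t) = 2*t*(-2 + g))
V(s, b) = -1 + 2*b*(-2 + s) (V(s, b) = 2*b*(-2 + s) - 1 = -1 + 2*b*(-2 + s))
v(7, B(3))*V(-6, -12) + 95 = (7 + (3 - 1*3))*(-1 + 2*(-12)*(-2 - 6)) + 95 = (7 + (3 - 3))*(-1 + 2*(-12)*(-8)) + 95 = (7 + 0)*(-1 + 192) + 95 = 7*191 + 95 = 1337 + 95 = 1432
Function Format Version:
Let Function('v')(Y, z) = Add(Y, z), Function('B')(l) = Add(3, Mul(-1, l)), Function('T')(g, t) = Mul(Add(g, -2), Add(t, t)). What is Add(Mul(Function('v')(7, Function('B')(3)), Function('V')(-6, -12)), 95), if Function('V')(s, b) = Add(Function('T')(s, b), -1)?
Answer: 1432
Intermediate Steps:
Function('T')(g, t) = Mul(2, t, Add(-2, g)) (Function('T')(g, t) = Mul(Add(-2, g), Mul(2, t)) = Mul(2, t, Add(-2, g)))
Function('V')(s, b) = Add(-1, Mul(2, b, Add(-2, s))) (Function('V')(s, b) = Add(Mul(2, b, Add(-2, s)), -1) = Add(-1, Mul(2, b, Add(-2, s))))
Add(Mul(Function('v')(7, Function('B')(3)), Function('V')(-6, -12)), 95) = Add(Mul(Add(7, Add(3, Mul(-1, 3))), Add(-1, Mul(2, -12, Add(-2, -6)))), 95) = Add(Mul(Add(7, Add(3, -3)), Add(-1, Mul(2, -12, -8))), 95) = Add(Mul(Add(7, 0), Add(-1, 192)), 95) = Add(Mul(7, 191), 95) = Add(1337, 95) = 1432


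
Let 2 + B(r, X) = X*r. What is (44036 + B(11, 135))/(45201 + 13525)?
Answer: 45519/58726 ≈ 0.77511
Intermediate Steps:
B(r, X) = -2 + X*r
(44036 + B(11, 135))/(45201 + 13525) = (44036 + (-2 + 135*11))/(45201 + 13525) = (44036 + (-2 + 1485))/58726 = (44036 + 1483)*(1/58726) = 45519*(1/58726) = 45519/58726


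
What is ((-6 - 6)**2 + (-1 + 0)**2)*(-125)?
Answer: -18125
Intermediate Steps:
((-6 - 6)**2 + (-1 + 0)**2)*(-125) = ((-12)**2 + (-1)**2)*(-125) = (144 + 1)*(-125) = 145*(-125) = -18125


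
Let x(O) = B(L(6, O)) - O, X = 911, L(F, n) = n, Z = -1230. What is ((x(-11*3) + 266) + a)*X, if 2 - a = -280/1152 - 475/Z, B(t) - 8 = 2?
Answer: 1671957389/5904 ≈ 2.8319e+5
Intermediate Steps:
B(t) = 10 (B(t) = 8 + 2 = 10)
x(O) = 10 - O
a = 10963/5904 (a = 2 - (-280/1152 - 475/(-1230)) = 2 - (-280*1/1152 - 475*(-1/1230)) = 2 - (-35/144 + 95/246) = 2 - 1*845/5904 = 2 - 845/5904 = 10963/5904 ≈ 1.8569)
((x(-11*3) + 266) + a)*X = (((10 - (-11)*3) + 266) + 10963/5904)*911 = (((10 - 1*(-33)) + 266) + 10963/5904)*911 = (((10 + 33) + 266) + 10963/5904)*911 = ((43 + 266) + 10963/5904)*911 = (309 + 10963/5904)*911 = (1835299/5904)*911 = 1671957389/5904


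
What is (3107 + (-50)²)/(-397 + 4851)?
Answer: 5607/4454 ≈ 1.2589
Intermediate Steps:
(3107 + (-50)²)/(-397 + 4851) = (3107 + 2500)/4454 = 5607*(1/4454) = 5607/4454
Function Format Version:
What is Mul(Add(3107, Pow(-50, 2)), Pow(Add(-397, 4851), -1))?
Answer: Rational(5607, 4454) ≈ 1.2589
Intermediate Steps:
Mul(Add(3107, Pow(-50, 2)), Pow(Add(-397, 4851), -1)) = Mul(Add(3107, 2500), Pow(4454, -1)) = Mul(5607, Rational(1, 4454)) = Rational(5607, 4454)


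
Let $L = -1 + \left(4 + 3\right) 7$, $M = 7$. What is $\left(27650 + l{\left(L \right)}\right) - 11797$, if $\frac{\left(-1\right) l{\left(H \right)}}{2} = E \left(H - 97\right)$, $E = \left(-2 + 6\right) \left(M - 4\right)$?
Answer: $17029$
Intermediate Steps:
$E = 12$ ($E = \left(-2 + 6\right) \left(7 - 4\right) = 4 \cdot 3 = 12$)
$L = 48$ ($L = -1 + 7 \cdot 7 = -1 + 49 = 48$)
$l{\left(H \right)} = 2328 - 24 H$ ($l{\left(H \right)} = - 2 \cdot 12 \left(H - 97\right) = - 2 \cdot 12 \left(-97 + H\right) = - 2 \left(-1164 + 12 H\right) = 2328 - 24 H$)
$\left(27650 + l{\left(L \right)}\right) - 11797 = \left(27650 + \left(2328 - 1152\right)\right) - 11797 = \left(27650 + 1176\right) - 11797 = 28826 - 11797 = 17029$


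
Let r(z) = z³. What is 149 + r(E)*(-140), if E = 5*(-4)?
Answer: 1120149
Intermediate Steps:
E = -20
149 + r(E)*(-140) = 149 + (-20)³*(-140) = 149 - 8000*(-140) = 149 + 1120000 = 1120149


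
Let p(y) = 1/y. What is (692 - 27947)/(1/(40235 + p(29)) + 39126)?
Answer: -6360314016/9130568569 ≈ -0.69660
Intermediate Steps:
(692 - 27947)/(1/(40235 + p(29)) + 39126) = (692 - 27947)/(1/(40235 + 1/29) + 39126) = -27255/(1/(40235 + 1/29) + 39126) = -27255/(1/(1166816/29) + 39126) = -27255/(29/1166816 + 39126) = -27255/45652842845/1166816 = -27255*1166816/45652842845 = -6360314016/9130568569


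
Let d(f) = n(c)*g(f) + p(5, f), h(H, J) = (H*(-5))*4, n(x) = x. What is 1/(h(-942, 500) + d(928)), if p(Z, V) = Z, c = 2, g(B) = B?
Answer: 1/20701 ≈ 4.8307e-5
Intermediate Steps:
h(H, J) = -20*H (h(H, J) = -5*H*4 = -20*H)
d(f) = 5 + 2*f (d(f) = 2*f + 5 = 5 + 2*f)
1/(h(-942, 500) + d(928)) = 1/(-20*(-942) + (5 + 2*928)) = 1/(18840 + (5 + 1856)) = 1/(18840 + 1861) = 1/20701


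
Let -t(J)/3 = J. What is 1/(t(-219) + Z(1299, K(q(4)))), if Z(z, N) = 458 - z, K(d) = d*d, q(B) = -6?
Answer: -1/184 ≈ -0.0054348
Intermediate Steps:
t(J) = -3*J
K(d) = d**2
1/(t(-219) + Z(1299, K(q(4)))) = 1/(-3*(-219) + (458 - 1*1299)) = 1/(657 + (458 - 1299)) = 1/(657 - 841) = 1/(-184) = -1/184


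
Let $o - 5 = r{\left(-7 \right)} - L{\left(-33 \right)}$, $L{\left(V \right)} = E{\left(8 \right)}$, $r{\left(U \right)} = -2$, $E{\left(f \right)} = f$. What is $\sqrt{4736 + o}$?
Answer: $\sqrt{4731} \approx 68.782$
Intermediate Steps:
$L{\left(V \right)} = 8$
$o = -5$ ($o = 5 - 10 = -5$)
$\sqrt{4736 + o} = \sqrt{4736 - 5} = \sqrt{4731}$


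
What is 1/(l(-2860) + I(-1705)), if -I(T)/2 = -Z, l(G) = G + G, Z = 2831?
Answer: -1/58 ≈ -0.017241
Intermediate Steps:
l(G) = 2*G
I(T) = 5662 (I(T) = -(-2)*2831 = -2*(-2831) = 5662)
1/(l(-2860) + I(-1705)) = 1/(2*(-2860) + 5662) = 1/(-5720 + 5662) = 1/(-58) = -1/58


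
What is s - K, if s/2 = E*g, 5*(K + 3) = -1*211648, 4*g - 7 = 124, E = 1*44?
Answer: 226073/5 ≈ 45215.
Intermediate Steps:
E = 44
g = 131/4 (g = 7/4 + (¼)*124 = 7/4 + 31 = 131/4 ≈ 32.750)
K = -211663/5 (K = -3 + (-1*211648)/5 = -3 + (⅕)*(-211648) = -3 - 211648/5 = -211663/5 ≈ -42333.)
s = 2882 (s = 2*(44*(131/4)) = 2*1441 = 2882)
s - K = 2882 - 1*(-211663/5) = 2882 + 211663/5 = 226073/5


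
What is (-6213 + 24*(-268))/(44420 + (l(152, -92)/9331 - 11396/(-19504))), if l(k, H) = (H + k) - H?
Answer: -191773884540/673682176897 ≈ -0.28467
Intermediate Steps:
l(k, H) = k
(-6213 + 24*(-268))/(44420 + (l(152, -92)/9331 - 11396/(-19504))) = (-6213 + 24*(-268))/(44420 + (152/9331 - 11396/(-19504))) = (-6213 - 6432)/(44420 + (152*(1/9331) - 11396*(-1/19504))) = -12645/(44420 + (152/9331 + 2849/4876)) = -12645/(44420 + 27325171/45497956) = -12645/2021046530691/45497956 = -12645*45497956/2021046530691 = -191773884540/673682176897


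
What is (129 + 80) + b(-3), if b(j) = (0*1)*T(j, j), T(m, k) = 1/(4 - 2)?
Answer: 209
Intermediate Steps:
T(m, k) = ½ (T(m, k) = 1/2 = ½)
b(j) = 0 (b(j) = (0*1)*(½) = 0*(½) = 0)
(129 + 80) + b(-3) = (129 + 80) + 0 = 209 + 0 = 209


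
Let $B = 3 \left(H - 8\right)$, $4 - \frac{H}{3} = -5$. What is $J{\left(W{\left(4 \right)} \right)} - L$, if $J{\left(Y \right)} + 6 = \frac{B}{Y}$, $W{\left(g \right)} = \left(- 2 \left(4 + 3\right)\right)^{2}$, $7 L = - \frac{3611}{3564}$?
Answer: $- \frac{242938}{43659} \approx -5.5644$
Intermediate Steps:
$H = 27$ ($H = 12 - -15 = 12 + 15 = 27$)
$L = - \frac{3611}{24948}$ ($L = \frac{\left(-3611\right) \frac{1}{3564}}{7} = \frac{1}{7} \left(- \frac{3611}{3564}\right) = - \frac{3611}{24948} \approx -0.14474$)
$B = 57$ ($B = 3 \left(27 - 8\right) = 3 \cdot 19 = 57$)
$W{\left(g \right)} = 196$ ($W{\left(g \right)} = \left(\left(-2\right) 7\right)^{2} = \left(-14\right)^{2} = 196$)
$J{\left(Y \right)} = -6 + \frac{57}{Y}$
$J{\left(W{\left(4 \right)} \right)} - L = \left(-6 + \frac{57}{196}\right) - - \frac{3611}{24948} = \left(-6 + 57 \cdot \frac{1}{196}\right) + \frac{3611}{24948} = \left(-6 + \frac{57}{196}\right) + \frac{3611}{24948} = - \frac{1119}{196} + \frac{3611}{24948} = - \frac{242938}{43659}$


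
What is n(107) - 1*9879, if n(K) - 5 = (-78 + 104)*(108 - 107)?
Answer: -9848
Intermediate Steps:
n(K) = 31 (n(K) = 5 + (-78 + 104)*(108 - 107) = 5 + 26*1 = 5 + 26 = 31)
n(107) - 1*9879 = 31 - 1*9879 = 31 - 9879 = -9848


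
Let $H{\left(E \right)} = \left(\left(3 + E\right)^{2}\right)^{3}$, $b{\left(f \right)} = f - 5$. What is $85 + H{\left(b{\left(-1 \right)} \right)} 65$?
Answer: $47470$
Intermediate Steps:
$b{\left(f \right)} = -5 + f$
$H{\left(E \right)} = \left(3 + E\right)^{6}$
$85 + H{\left(b{\left(-1 \right)} \right)} 65 = 85 + \left(3 - 6\right)^{6} \cdot 65 = 85 + \left(-3\right)^{6} \cdot 65 = 85 + 729 \cdot 65 = 85 + 47385 = 47470$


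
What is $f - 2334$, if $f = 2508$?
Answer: $174$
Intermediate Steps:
$f - 2334 = 2508 - 2334 = 174$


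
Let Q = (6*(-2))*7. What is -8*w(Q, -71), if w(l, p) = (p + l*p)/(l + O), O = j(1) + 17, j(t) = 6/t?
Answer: 47144/61 ≈ 772.85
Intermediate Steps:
O = 23 (O = 6/1 + 17 = 6*1 + 17 = 6 + 17 = 23)
Q = -84 (Q = -12*7 = -84)
w(l, p) = (p + l*p)/(23 + l) (w(l, p) = (p + l*p)/(l + 23) = (p + l*p)/(23 + l))
-8*w(Q, -71) = -(-568)*(1 - 84)/(23 - 84) = -(-568)*(-83)/(-61) = -(-568)*(-1)*(-83)/61 = -8*(-5893/61) = 47144/61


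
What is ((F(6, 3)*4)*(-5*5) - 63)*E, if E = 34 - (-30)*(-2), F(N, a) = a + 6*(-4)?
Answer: -52962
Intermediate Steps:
F(N, a) = -24 + a (F(N, a) = a - 24 = -24 + a)
E = -26 (E = 34 - 1*60 = 34 - 60 = -26)
((F(6, 3)*4)*(-5*5) - 63)*E = (((-24 + 3)*4)*(-5*5) - 63)*(-26) = (-21*4*(-25) - 63)*(-26) = (-84*(-25) - 63)*(-26) = (2100 - 63)*(-26) = 2037*(-26) = -52962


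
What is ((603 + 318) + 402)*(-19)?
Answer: -25137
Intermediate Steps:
((603 + 318) + 402)*(-19) = (921 + 402)*(-19) = 1323*(-19) = -25137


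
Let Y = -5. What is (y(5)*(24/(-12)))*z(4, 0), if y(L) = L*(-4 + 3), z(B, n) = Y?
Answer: -50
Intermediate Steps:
z(B, n) = -5
y(L) = -L (y(L) = L*(-1) = -L)
(y(5)*(24/(-12)))*z(4, 0) = ((-1*5)*(24/(-12)))*(-5) = -120*(-1)/12*(-5) = -5*(-2)*(-5) = 10*(-5) = -50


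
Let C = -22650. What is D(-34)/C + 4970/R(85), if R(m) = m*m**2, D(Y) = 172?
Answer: 27764/55639725 ≈ 0.00049900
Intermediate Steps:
R(m) = m**3
D(-34)/C + 4970/R(85) = 172/(-22650) + 4970/(85**3) = 172*(-1/22650) + 4970/614125 = -86/11325 + 4970*(1/614125) = -86/11325 + 994/122825 = 27764/55639725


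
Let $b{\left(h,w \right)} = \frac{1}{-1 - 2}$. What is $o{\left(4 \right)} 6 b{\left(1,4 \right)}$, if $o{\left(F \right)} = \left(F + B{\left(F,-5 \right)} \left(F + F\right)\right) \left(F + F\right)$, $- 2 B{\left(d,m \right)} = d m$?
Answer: $-1344$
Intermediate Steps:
$B{\left(d,m \right)} = - \frac{d m}{2}$
$b{\left(h,w \right)} = - \frac{1}{3}$ ($b{\left(h,w \right)} = \frac{1}{-3} = - \frac{1}{3}$)
$o{\left(F \right)} = 2 F \left(F + 5 F^{2}\right)$ ($o{\left(F \right)} = \left(F + \left(- \frac{1}{2}\right) F \left(-5\right) \left(F + F\right)\right) \left(F + F\right) = \left(F + \frac{5 F}{2} \cdot 2 F\right) 2 F = \left(F + 5 F^{2}\right) 2 F = 2 F \left(F + 5 F^{2}\right)$)
$o{\left(4 \right)} 6 b{\left(1,4 \right)} = 4^{2} \left(2 + 10 \cdot 4\right) 6 \left(- \frac{1}{3}\right) = 16 \left(2 + 40\right) 6 \left(- \frac{1}{3}\right) = 16 \cdot 42 \cdot 6 \left(- \frac{1}{3}\right) = 672 \cdot 6 \left(- \frac{1}{3}\right) = 4032 \left(- \frac{1}{3}\right) = -1344$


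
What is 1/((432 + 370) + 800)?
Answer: 1/1602 ≈ 0.00062422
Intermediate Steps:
1/((432 + 370) + 800) = 1/(802 + 800) = 1/1602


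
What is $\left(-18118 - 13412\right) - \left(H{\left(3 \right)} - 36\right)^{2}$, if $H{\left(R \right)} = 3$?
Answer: $-32619$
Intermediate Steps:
$\left(-18118 - 13412\right) - \left(H{\left(3 \right)} - 36\right)^{2} = \left(-18118 - 13412\right) - \left(3 - 36\right)^{2} = -31530 - \left(-33\right)^{2} = -31530 - 1089 = -32619$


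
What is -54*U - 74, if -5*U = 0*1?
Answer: -74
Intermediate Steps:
U = 0 (U = -0 = -⅕*0 = 0)
-54*U - 74 = -54*0 - 74 = 0 - 74 = -74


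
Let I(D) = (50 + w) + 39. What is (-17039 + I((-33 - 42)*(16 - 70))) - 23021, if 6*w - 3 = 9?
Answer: -39969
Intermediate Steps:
w = 2 (w = ½ + (⅙)*9 = ½ + 3/2 = 2)
I(D) = 91 (I(D) = (50 + 2) + 39 = 52 + 39 = 91)
(-17039 + I((-33 - 42)*(16 - 70))) - 23021 = (-17039 + 91) - 23021 = -16948 - 23021 = -39969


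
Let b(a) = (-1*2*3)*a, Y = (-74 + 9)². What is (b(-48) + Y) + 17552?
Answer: 22065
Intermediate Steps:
Y = 4225 (Y = (-65)² = 4225)
b(a) = -6*a (b(a) = (-2*3)*a = -6*a)
(b(-48) + Y) + 17552 = (-6*(-48) + 4225) + 17552 = (288 + 4225) + 17552 = 4513 + 17552 = 22065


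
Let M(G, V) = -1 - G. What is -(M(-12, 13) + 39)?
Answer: -50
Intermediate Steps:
-(M(-12, 13) + 39) = -((-1 - 1*(-12)) + 39) = -((-1 + 12) + 39) = -(11 + 39) = -1*50 = -50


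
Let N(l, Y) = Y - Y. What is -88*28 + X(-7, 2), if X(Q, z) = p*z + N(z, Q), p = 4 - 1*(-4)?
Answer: -2448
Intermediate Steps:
p = 8 (p = 4 + 4 = 8)
N(l, Y) = 0
X(Q, z) = 8*z (X(Q, z) = 8*z + 0 = 8*z)
-88*28 + X(-7, 2) = -88*28 + 8*2 = -2464 + 16 = -2448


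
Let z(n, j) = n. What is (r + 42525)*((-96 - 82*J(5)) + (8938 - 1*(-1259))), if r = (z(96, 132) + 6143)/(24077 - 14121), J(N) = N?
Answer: 4103025382049/9956 ≈ 4.1212e+8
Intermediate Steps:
r = 6239/9956 (r = (96 + 6143)/(24077 - 14121) = 6239/9956 ≈ 0.62666)
(r + 42525)*((-96 - 82*J(5)) + (8938 - 1*(-1259))) = (6239/9956 + 42525)*((-96 - 82*5) + (8938 - 1*(-1259))) = 423385139*((-96 - 410) + (8938 + 1259))/9956 = 423385139*(-506 + 10197)/9956 = (423385139/9956)*9691 = 4103025382049/9956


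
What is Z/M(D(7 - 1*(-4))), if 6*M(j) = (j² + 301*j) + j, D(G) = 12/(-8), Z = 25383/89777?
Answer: -203064/53955977 ≈ -0.0037635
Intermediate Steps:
Z = 25383/89777 (Z = 25383*(1/89777) = 25383/89777 ≈ 0.28273)
D(G) = -3/2 (D(G) = 12*(-⅛) = -3/2)
M(j) = j²/6 + 151*j/3 (M(j) = ((j² + 301*j) + j)/6 = (j² + 302*j)/6 = j²/6 + 151*j/3)
Z/M(D(7 - 1*(-4))) = 25383/(89777*(((⅙)*(-3/2)*(302 - 3/2)))) = 25383/(89777*(((⅙)*(-3/2)*(601/2)))) = 25383/(89777*(-601/8)) = (25383/89777)*(-8/601) = -203064/53955977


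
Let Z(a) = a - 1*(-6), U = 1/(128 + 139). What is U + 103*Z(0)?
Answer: 165007/267 ≈ 618.00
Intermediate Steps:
U = 1/267 ≈ 0.0037453
Z(a) = 6 + a (Z(a) = a + 6 = 6 + a)
U + 103*Z(0) = 1/267 + 103*(6 + 0) = 1/267 + 103*6 = 1/267 + 618 = 165007/267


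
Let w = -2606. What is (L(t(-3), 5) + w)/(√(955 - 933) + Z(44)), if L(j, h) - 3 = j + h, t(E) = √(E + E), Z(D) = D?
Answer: -1732/29 + 433*√22/319 - I*√33/957 + 2*I*√6/87 ≈ -53.358 + 0.050307*I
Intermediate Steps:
t(E) = √2*√E (t(E) = √(2*E) = √2*√E)
L(j, h) = 3 + h + j (L(j, h) = 3 + (j + h) = 3 + (h + j) = 3 + h + j)
(L(t(-3), 5) + w)/(√(955 - 933) + Z(44)) = ((3 + 5 + √2*√(-3)) - 2606)/(√(955 - 933) + 44) = ((3 + 5 + √2*(I*√3)) - 2606)/(√22 + 44) = ((3 + 5 + I*√6) - 2606)/(44 + √22) = ((8 + I*√6) - 2606)/(44 + √22) = (-2598 + I*√6)/(44 + √22)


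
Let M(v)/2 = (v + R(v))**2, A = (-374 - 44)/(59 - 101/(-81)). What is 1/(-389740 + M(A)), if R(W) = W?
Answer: -744200/289757916959 ≈ -2.5684e-6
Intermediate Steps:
A = -16929/2440 (A = -418/(59 - 101*(-1/81)) = -418/(59 + 101/81) = -418/4880/81 = -418*81/4880 = -16929/2440 ≈ -6.9381)
M(v) = 8*v**2 (M(v) = 2*(v + v)**2 = 2*(2*v)**2 = 2*(4*v**2) = 8*v**2)
1/(-389740 + M(A)) = 1/(-389740 + 8*(-16929/2440)**2) = 1/(-389740 + 8*(286591041/5953600)) = 1/(-389740 + 286591041/744200) = 1/(-289757916959/744200) = -744200/289757916959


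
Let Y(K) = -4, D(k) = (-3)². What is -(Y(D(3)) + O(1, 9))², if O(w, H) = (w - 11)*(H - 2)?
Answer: -5476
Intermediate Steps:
D(k) = 9
O(w, H) = (-11 + w)*(-2 + H)
-(Y(D(3)) + O(1, 9))² = -(-4 + (22 - 11*9 - 2*1 + 9*1))² = -(-4 + (22 - 99 - 2 + 9))² = -(-4 - 70)² = -1*(-74)² = -1*5476 = -5476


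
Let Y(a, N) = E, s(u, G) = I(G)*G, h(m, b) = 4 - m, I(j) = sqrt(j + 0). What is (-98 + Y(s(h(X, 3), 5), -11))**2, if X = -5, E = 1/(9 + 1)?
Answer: 958441/100 ≈ 9584.4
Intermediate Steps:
I(j) = sqrt(j)
E = 1/10 ≈ 0.10000
s(u, G) = G**(3/2) (s(u, G) = sqrt(G)*G = G**(3/2))
Y(a, N) = 1/10
(-98 + Y(s(h(X, 3), 5), -11))**2 = (-98 + 1/10)**2 = (-979/10)**2 = 958441/100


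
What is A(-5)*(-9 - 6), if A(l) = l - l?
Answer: 0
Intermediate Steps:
A(l) = 0
A(-5)*(-9 - 6) = 0*(-9 - 6) = 0*(-15) = 0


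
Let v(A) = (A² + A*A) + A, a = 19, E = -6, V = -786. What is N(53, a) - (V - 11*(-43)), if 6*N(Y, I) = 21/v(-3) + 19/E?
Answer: 56287/180 ≈ 312.71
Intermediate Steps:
v(A) = A + 2*A² (v(A) = (A² + A²) + A = 2*A² + A = A + 2*A²)
N(Y, I) = -53/180 (N(Y, I) = (21/((-3*(1 + 2*(-3)))) + 19/(-6))/6 = (21/((-3*(1 - 6))) + 19*(-⅙))/6 = (21/((-3*(-5))) - 19/6)/6 = (21/15 - 19/6)/6 = (21*(1/15) - 19/6)/6 = (7/5 - 19/6)/6 = (⅙)*(-53/30) = -53/180)
N(53, a) - (V - 11*(-43)) = -53/180 - (-786 - 11*(-43)) = -53/180 - (-786 - 1*(-473)) = -53/180 - (-786 + 473) = -53/180 - 1*(-313) = -53/180 + 313 = 56287/180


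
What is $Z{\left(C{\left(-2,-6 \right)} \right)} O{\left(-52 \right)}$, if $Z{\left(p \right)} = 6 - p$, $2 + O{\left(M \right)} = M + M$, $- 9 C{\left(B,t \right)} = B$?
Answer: $- \frac{5512}{9} \approx -612.44$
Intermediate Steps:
$C{\left(B,t \right)} = - \frac{B}{9}$
$O{\left(M \right)} = -2 + 2 M$ ($O{\left(M \right)} = -2 + \left(M + M\right) = -2 + 2 M$)
$Z{\left(C{\left(-2,-6 \right)} \right)} O{\left(-52 \right)} = \left(6 - \left(- \frac{1}{9}\right) \left(-2\right)\right) \left(-2 + 2 \left(-52\right)\right) = \left(6 - \frac{2}{9}\right) \left(-2 - 104\right) = \left(6 - \frac{2}{9}\right) \left(-106\right) = \frac{52}{9} \left(-106\right) = - \frac{5512}{9}$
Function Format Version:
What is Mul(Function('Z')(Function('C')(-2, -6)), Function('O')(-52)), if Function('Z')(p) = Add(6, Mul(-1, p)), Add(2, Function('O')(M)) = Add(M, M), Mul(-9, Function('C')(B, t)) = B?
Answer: Rational(-5512, 9) ≈ -612.44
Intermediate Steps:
Function('C')(B, t) = Mul(Rational(-1, 9), B)
Function('O')(M) = Add(-2, Mul(2, M)) (Function('O')(M) = Add(-2, Add(M, M)) = Add(-2, Mul(2, M)))
Mul(Function('Z')(Function('C')(-2, -6)), Function('O')(-52)) = Mul(Add(6, Mul(-1, Mul(Rational(-1, 9), -2))), Add(-2, Mul(2, -52))) = Mul(Add(6, Mul(-1, Rational(2, 9))), Add(-2, -104)) = Mul(Add(6, Rational(-2, 9)), -106) = Mul(Rational(52, 9), -106) = Rational(-5512, 9)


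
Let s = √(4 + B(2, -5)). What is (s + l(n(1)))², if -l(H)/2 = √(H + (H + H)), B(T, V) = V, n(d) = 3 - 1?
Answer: (-I + 2*√6)² ≈ 23.0 - 9.798*I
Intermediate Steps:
n(d) = 2
s = I (s = √(4 - 5) = √(-1) = I ≈ 1.0*I)
l(H) = -2*√3*√H (l(H) = -2*√(H + (H + H)) = -2*√(H + 2*H) = -2*√3*√H)
(s + l(n(1)))² = (I - 2*√3*√2)² = (I - 2*√6)²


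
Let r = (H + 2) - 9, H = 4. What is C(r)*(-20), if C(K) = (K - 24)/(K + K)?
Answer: -90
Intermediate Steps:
r = -3 (r = (4 + 2) - 9 = 6 - 9 = -3)
C(K) = (-24 + K)/(2*K) (C(K) = (-24 + K)/((2*K)) = (-24 + K)*(1/(2*K)) = (-24 + K)/(2*K))
C(r)*(-20) = ((½)*(-24 - 3)/(-3))*(-20) = ((½)*(-⅓)*(-27))*(-20) = (9/2)*(-20) = -90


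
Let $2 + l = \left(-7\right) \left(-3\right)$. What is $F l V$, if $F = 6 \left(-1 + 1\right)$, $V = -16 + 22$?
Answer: $0$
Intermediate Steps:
$V = 6$
$l = 19$ ($l = -2 - -21 = -2 + 21 = 19$)
$F = 0$ ($F = 6 \cdot 0 = 0$)
$F l V = 0 \cdot 19 \cdot 6 = 0 \cdot 6 = 0$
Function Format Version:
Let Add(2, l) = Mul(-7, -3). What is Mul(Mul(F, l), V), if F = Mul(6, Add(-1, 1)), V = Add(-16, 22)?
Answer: 0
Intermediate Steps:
V = 6
l = 19 (l = Add(-2, Mul(-7, -3)) = Add(-2, 21) = 19)
F = 0 (F = Mul(6, 0) = 0)
Mul(Mul(F, l), V) = Mul(Mul(0, 19), 6) = Mul(0, 6) = 0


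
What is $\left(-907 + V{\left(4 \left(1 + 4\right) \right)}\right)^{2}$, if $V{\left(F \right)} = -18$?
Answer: $855625$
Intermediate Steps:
$\left(-907 + V{\left(4 \left(1 + 4\right) \right)}\right)^{2} = \left(-907 - 18\right)^{2} = \left(-925\right)^{2} = 855625$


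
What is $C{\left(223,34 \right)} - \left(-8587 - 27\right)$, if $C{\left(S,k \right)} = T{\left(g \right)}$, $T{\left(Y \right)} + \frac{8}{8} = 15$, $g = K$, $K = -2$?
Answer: $8628$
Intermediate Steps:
$g = -2$
$T{\left(Y \right)} = 14$ ($T{\left(Y \right)} = -1 + 15 = 14$)
$C{\left(S,k \right)} = 14$
$C{\left(223,34 \right)} - \left(-8587 - 27\right) = 14 - \left(-8587 - 27\right) = 14 - -8614 = 14 + 8614 = 8628$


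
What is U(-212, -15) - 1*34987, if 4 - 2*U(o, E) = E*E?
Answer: -70195/2 ≈ -35098.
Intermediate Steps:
U(o, E) = 2 - E²/2 (U(o, E) = 2 - E*E/2 = 2 - E²/2)
U(-212, -15) - 1*34987 = (2 - ½*(-15)²) - 1*34987 = (2 - ½*225) - 34987 = (2 - 225/2) - 34987 = -221/2 - 34987 = -70195/2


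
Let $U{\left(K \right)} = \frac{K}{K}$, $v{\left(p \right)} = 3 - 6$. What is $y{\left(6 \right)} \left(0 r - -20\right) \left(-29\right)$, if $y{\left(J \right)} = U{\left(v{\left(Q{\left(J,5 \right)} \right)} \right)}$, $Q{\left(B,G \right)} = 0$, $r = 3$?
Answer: $-580$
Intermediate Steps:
$v{\left(p \right)} = -3$ ($v{\left(p \right)} = 3 - 6 = -3$)
$U{\left(K \right)} = 1$
$y{\left(J \right)} = 1$
$y{\left(6 \right)} \left(0 r - -20\right) \left(-29\right) = 1 \left(0 \cdot 3 - -20\right) \left(-29\right) = 1 \left(0 + 20\right) \left(-29\right) = 1 \cdot 20 \left(-29\right) = 20 \left(-29\right) = -580$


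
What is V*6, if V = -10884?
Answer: -65304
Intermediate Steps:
V*6 = -10884*6 = -65304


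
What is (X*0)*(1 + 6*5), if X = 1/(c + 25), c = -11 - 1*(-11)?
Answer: 0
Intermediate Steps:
c = 0 (c = -11 + 11 = 0)
X = 1/25 (X = 1/(0 + 25) = 1/25 ≈ 0.040000)
(X*0)*(1 + 6*5) = ((1/25)*0)*(1 + 6*5) = 0*(1 + 30) = 0*31 = 0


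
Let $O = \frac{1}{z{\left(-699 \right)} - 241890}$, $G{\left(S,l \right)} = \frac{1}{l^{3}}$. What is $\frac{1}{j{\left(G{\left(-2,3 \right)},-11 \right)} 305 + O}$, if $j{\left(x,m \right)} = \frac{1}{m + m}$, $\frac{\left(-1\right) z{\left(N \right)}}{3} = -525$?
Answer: $- \frac{5286930}{73296097} \approx -0.072131$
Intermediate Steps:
$z{\left(N \right)} = 1575$ ($z{\left(N \right)} = \left(-3\right) \left(-525\right) = 1575$)
$G{\left(S,l \right)} = \frac{1}{l^{3}}$
$j{\left(x,m \right)} = \frac{1}{2 m}$
$O = - \frac{1}{240315}$ ($O = \frac{1}{1575 - 241890} = \frac{1}{-240315} = - \frac{1}{240315} \approx -4.1612 \cdot 10^{-6}$)
$\frac{1}{j{\left(G{\left(-2,3 \right)},-11 \right)} 305 + O} = \frac{1}{\frac{1}{2 \left(-11\right)} 305 - \frac{1}{240315}} = \frac{1}{\frac{1}{2} \left(- \frac{1}{11}\right) 305 - \frac{1}{240315}} = \frac{1}{\left(- \frac{1}{22}\right) 305 - \frac{1}{240315}} = \frac{1}{- \frac{305}{22} - \frac{1}{240315}} = \frac{1}{- \frac{73296097}{5286930}} = - \frac{5286930}{73296097}$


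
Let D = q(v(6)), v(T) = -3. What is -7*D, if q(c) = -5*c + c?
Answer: -84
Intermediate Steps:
q(c) = -4*c
D = 12 (D = -4*(-3) = 12)
-7*D = -7*12 = -84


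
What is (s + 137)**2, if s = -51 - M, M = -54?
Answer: 19600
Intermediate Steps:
s = 3 (s = -51 - 1*(-54) = -51 + 54 = 3)
(s + 137)**2 = (3 + 137)**2 = 140**2 = 19600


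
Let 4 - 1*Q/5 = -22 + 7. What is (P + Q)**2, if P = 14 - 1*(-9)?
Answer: 13924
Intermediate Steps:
P = 23 (P = 14 + 9 = 23)
Q = 95 (Q = 20 - 5*(-22 + 7) = 20 - 5*(-15) = 20 + 75 = 95)
(P + Q)**2 = (23 + 95)**2 = 118**2 = 13924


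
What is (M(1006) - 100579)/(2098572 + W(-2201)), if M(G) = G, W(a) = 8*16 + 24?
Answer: -99573/2098724 ≈ -0.047445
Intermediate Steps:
W(a) = 152 (W(a) = 128 + 24 = 152)
(M(1006) - 100579)/(2098572 + W(-2201)) = (1006 - 100579)/(2098572 + 152) = -99573/2098724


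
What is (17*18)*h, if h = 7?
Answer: 2142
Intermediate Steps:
(17*18)*h = (17*18)*7 = 306*7 = 2142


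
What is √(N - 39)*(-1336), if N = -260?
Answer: -1336*I*√299 ≈ -23102.0*I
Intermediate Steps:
√(N - 39)*(-1336) = √(-260 - 39)*(-1336) = √(-299)*(-1336) = (I*√299)*(-1336) = -1336*I*√299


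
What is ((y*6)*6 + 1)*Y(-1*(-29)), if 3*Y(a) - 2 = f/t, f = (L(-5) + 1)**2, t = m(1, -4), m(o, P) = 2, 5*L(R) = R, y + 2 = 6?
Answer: 290/3 ≈ 96.667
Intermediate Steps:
y = 4 (y = -2 + 6 = 4)
L(R) = R/5
t = 2
f = 0 (f = ((1/5)*(-5) + 1)**2 = (-1 + 1)**2 = 0**2 = 0)
Y(a) = 2/3 (Y(a) = 2/3 + (0/2)/3 = 2/3 + (0*(1/2))/3 = 2/3 + (1/3)*0 = 2/3 + 0 = 2/3)
((y*6)*6 + 1)*Y(-1*(-29)) = ((4*6)*6 + 1)*(2/3) = (24*6 + 1)*(2/3) = (144 + 1)*(2/3) = 145*(2/3) = 290/3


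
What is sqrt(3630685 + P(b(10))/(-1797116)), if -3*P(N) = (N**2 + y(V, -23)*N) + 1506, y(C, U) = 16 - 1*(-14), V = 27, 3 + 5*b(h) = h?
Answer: sqrt(659573683596406312413)/13478370 ≈ 1905.4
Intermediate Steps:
b(h) = -3/5 + h/5
y(C, U) = 30 (y(C, U) = 16 + 14 = 30)
P(N) = -502 - 10*N - N**2/3 (P(N) = -((N**2 + 30*N) + 1506)/3 = -(1506 + N**2 + 30*N)/3 = -502 - 10*N - N**2/3)
sqrt(3630685 + P(b(10))/(-1797116)) = sqrt(3630685 + (-502 - 10*(-3/5 + (1/5)*10) - (-3/5 + (1/5)*10)**2/3)/(-1797116)) = sqrt(3630685 + (-502 - 10*(-3/5 + 2) - (-3/5 + 2)**2/3)*(-1/1797116)) = sqrt(3630685 + (-502 - 10*7/5 - (7/5)**2/3)*(-1/1797116)) = sqrt(3630685 + (-502 - 14 - 1/3*49/25)*(-1/1797116)) = sqrt(3630685 + (-502 - 14 - 49/75)*(-1/1797116)) = sqrt(3630685 - 38749/75*(-1/1797116)) = sqrt(3630685 + 38749/134783700) = sqrt(489357157873249/134783700) = sqrt(659573683596406312413)/13478370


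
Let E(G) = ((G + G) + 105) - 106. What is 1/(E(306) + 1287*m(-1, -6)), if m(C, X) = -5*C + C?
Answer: 1/5759 ≈ 0.00017364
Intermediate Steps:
E(G) = -1 + 2*G (E(G) = (2*G + 105) - 106 = (105 + 2*G) - 106 = -1 + 2*G)
m(C, X) = -4*C
1/(E(306) + 1287*m(-1, -6)) = 1/((-1 + 2*306) + 1287*(-4*(-1))) = 1/((-1 + 612) + 1287*4) = 1/(611 + 5148) = 1/5759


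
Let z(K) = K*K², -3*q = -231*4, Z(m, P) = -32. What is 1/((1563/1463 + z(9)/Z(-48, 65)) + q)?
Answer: 46816/13402817 ≈ 0.0034930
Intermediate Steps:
q = 308 (q = -(-11)*7*4 = -(-11)*28 = -⅓*(-924) = 308)
z(K) = K³
1/((1563/1463 + z(9)/Z(-48, 65)) + q) = 1/((1563/1463 + 9³/(-32)) + 308) = 1/((1563*(1/1463) + 729*(-1/32)) + 308) = 1/((1563/1463 - 729/32) + 308) = 1/(-1016511/46816 + 308) = 1/(13402817/46816) = 46816/13402817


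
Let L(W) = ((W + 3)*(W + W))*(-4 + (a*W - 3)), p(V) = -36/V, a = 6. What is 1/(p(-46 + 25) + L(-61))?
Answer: -7/18475424 ≈ -3.7888e-7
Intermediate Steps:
L(W) = 2*W*(-7 + 6*W)*(3 + W) (L(W) = ((W + 3)*(W + W))*(-4 + (6*W - 3)) = ((3 + W)*(2*W))*(-4 + (-3 + 6*W)) = (2*W*(3 + W))*(-7 + 6*W) = 2*W*(-7 + 6*W)*(3 + W))
1/(p(-46 + 25) + L(-61)) = 1/(-36/(-46 + 25) + 2*(-61)*(-21 + 6*(-61)² + 11*(-61))) = 1/(-36/(-21) + 2*(-61)*(-21 + 6*3721 - 671)) = 1/(-36*(-1/21) + 2*(-61)*(-21 + 22326 - 671)) = 1/(12/7 + 2*(-61)*21634) = 1/(12/7 - 2639348) = 1/(-18475424/7) = -7/18475424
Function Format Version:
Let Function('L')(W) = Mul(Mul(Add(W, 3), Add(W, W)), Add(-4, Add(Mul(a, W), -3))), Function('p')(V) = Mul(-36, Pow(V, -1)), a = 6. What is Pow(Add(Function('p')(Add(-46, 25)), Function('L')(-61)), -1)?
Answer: Rational(-7, 18475424) ≈ -3.7888e-7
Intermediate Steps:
Function('L')(W) = Mul(2, W, Add(-7, Mul(6, W)), Add(3, W)) (Function('L')(W) = Mul(Mul(Add(W, 3), Add(W, W)), Add(-4, Add(Mul(6, W), -3))) = Mul(Mul(Add(3, W), Mul(2, W)), Add(-4, Add(-3, Mul(6, W)))) = Mul(Mul(2, W, Add(3, W)), Add(-7, Mul(6, W))) = Mul(2, W, Add(-7, Mul(6, W)), Add(3, W)))
Pow(Add(Function('p')(Add(-46, 25)), Function('L')(-61)), -1) = Pow(Add(Mul(-36, Pow(Add(-46, 25), -1)), Mul(2, -61, Add(-21, Mul(6, Pow(-61, 2)), Mul(11, -61)))), -1) = Pow(Add(Mul(-36, Pow(-21, -1)), Mul(2, -61, Add(-21, Mul(6, 3721), -671))), -1) = Pow(Add(Mul(-36, Rational(-1, 21)), Mul(2, -61, Add(-21, 22326, -671))), -1) = Pow(Add(Rational(12, 7), Mul(2, -61, 21634)), -1) = Pow(Add(Rational(12, 7), -2639348), -1) = Pow(Rational(-18475424, 7), -1) = Rational(-7, 18475424)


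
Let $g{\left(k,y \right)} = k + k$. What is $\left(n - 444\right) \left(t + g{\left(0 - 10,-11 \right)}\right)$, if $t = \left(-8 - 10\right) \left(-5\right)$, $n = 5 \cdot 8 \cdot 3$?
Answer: $-22680$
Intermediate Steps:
$g{\left(k,y \right)} = 2 k$
$n = 120$ ($n = 40 \cdot 3 = 120$)
$t = 90$ ($t = \left(-18\right) \left(-5\right) = 90$)
$\left(n - 444\right) \left(t + g{\left(0 - 10,-11 \right)}\right) = \left(120 - 444\right) \left(90 + 2 \left(0 - 10\right)\right) = - 324 \left(90 + 2 \left(-10\right)\right) = - 324 \left(90 - 20\right) = \left(-324\right) 70 = -22680$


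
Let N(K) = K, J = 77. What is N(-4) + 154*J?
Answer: 11854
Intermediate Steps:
N(-4) + 154*J = -4 + 154*77 = -4 + 11858 = 11854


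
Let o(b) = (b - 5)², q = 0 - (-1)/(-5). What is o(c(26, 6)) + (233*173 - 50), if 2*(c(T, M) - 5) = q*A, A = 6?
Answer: 1006484/25 ≈ 40259.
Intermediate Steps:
q = -⅕ (q = 0 - (-1)*(-1)/5 = 0 - 1*⅕ = 0 - ⅕ = -⅕ ≈ -0.20000)
c(T, M) = 22/5 (c(T, M) = 5 + (-⅕*6)/2 = 5 + (½)*(-6/5) = 5 - ⅗ = 22/5)
o(b) = (-5 + b)²
o(c(26, 6)) + (233*173 - 50) = (-5 + 22/5)² + (233*173 - 50) = (-⅗)² + (40309 - 50) = 9/25 + 40259 = 1006484/25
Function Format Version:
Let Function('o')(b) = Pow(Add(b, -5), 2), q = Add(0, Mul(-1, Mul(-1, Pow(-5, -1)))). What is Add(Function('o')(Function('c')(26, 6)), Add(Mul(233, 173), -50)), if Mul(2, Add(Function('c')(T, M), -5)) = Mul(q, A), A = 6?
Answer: Rational(1006484, 25) ≈ 40259.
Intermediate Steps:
q = Rational(-1, 5) (q = Add(0, Mul(-1, Mul(-1, Rational(-1, 5)))) = Add(0, Mul(-1, Rational(1, 5))) = Add(0, Rational(-1, 5)) = Rational(-1, 5) ≈ -0.20000)
Function('c')(T, M) = Rational(22, 5) (Function('c')(T, M) = Add(5, Mul(Rational(1, 2), Mul(Rational(-1, 5), 6))) = Add(5, Mul(Rational(1, 2), Rational(-6, 5))) = Add(5, Rational(-3, 5)) = Rational(22, 5))
Function('o')(b) = Pow(Add(-5, b), 2)
Add(Function('o')(Function('c')(26, 6)), Add(Mul(233, 173), -50)) = Add(Pow(Add(-5, Rational(22, 5)), 2), Add(Mul(233, 173), -50)) = Add(Pow(Rational(-3, 5), 2), Add(40309, -50)) = Add(Rational(9, 25), 40259) = Rational(1006484, 25)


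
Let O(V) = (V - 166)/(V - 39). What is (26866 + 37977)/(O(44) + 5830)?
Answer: 324215/29028 ≈ 11.169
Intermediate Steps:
O(V) = (-166 + V)/(-39 + V)
(26866 + 37977)/(O(44) + 5830) = (26866 + 37977)/((-166 + 44)/(-39 + 44) + 5830) = 64843/(-122/5 + 5830) = 64843/(29028/5) = 64843*(5/29028) = 324215/29028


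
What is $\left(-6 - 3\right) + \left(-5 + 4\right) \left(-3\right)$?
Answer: $-6$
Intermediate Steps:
$\left(-6 - 3\right) + \left(-5 + 4\right) \left(-3\right) = \left(-6 - 3\right) - -3 = -9 + 3 = -6$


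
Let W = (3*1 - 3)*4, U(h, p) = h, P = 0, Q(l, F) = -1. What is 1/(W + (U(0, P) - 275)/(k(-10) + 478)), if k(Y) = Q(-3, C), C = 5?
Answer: -477/275 ≈ -1.7345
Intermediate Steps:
k(Y) = -1
W = 0 (W = (3 - 3)*4 = 0*4 = 0)
1/(W + (U(0, P) - 275)/(k(-10) + 478)) = 1/(0 + (0 - 275)/(-1 + 478)) = 1/(0 - 275/477) = 1/(-275/477) = -477/275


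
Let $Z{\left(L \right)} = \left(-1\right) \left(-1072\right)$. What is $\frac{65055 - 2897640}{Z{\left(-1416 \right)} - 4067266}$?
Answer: $\frac{944195}{1355398} \approx 0.69662$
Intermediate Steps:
$Z{\left(L \right)} = 1072$
$\frac{65055 - 2897640}{Z{\left(-1416 \right)} - 4067266} = \frac{65055 - 2897640}{1072 - 4067266} = - \frac{2832585}{-4066194} = \left(-2832585\right) \left(- \frac{1}{4066194}\right) = \frac{944195}{1355398}$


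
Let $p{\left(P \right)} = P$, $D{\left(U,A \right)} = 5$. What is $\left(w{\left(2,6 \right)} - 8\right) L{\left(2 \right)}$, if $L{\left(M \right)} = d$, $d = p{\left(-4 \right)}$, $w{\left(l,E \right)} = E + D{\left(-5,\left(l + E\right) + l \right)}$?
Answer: $-12$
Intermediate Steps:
$w{\left(l,E \right)} = 5 + E$ ($w{\left(l,E \right)} = E + 5 = 5 + E$)
$d = -4$
$L{\left(M \right)} = -4$
$\left(w{\left(2,6 \right)} - 8\right) L{\left(2 \right)} = \left(\left(5 + 6\right) - 8\right) \left(-4\right) = \left(11 - 8\right) \left(-4\right) = 3 \left(-4\right) = -12$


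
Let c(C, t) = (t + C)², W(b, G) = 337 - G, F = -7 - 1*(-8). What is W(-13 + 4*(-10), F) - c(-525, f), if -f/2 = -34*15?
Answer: -244689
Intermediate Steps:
f = 1020 (f = -(-68)*15 = -2*(-510) = 1020)
F = 1 (F = -7 + 8 = 1)
c(C, t) = (C + t)²
W(-13 + 4*(-10), F) - c(-525, f) = (337 - 1*1) - (-525 + 1020)² = (337 - 1) - 1*495² = 336 - 1*245025 = 336 - 245025 = -244689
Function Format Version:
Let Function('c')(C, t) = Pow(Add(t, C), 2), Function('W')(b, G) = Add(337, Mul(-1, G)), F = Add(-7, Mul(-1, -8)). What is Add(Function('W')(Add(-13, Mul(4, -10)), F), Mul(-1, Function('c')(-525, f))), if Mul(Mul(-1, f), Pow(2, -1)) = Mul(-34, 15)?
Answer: -244689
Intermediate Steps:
f = 1020 (f = Mul(-2, Mul(-34, 15)) = Mul(-2, -510) = 1020)
F = 1 (F = Add(-7, 8) = 1)
Function('c')(C, t) = Pow(Add(C, t), 2)
Add(Function('W')(Add(-13, Mul(4, -10)), F), Mul(-1, Function('c')(-525, f))) = Add(Add(337, Mul(-1, 1)), Mul(-1, Pow(Add(-525, 1020), 2))) = Add(Add(337, -1), Mul(-1, Pow(495, 2))) = Add(336, Mul(-1, 245025)) = Add(336, -245025) = -244689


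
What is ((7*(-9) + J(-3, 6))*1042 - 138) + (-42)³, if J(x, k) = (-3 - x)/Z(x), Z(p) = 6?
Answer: -139872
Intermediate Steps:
J(x, k) = -½ - x/6 (J(x, k) = (-3 - x)/6 = (-3 - x)*(⅙) = -½ - x/6)
((7*(-9) + J(-3, 6))*1042 - 138) + (-42)³ = ((7*(-9) + (-½ - ⅙*(-3)))*1042 - 138) + (-42)³ = ((-63 + (-½ + ½))*1042 - 138) - 74088 = ((-63 + 0)*1042 - 138) - 74088 = (-63*1042 - 138) - 74088 = (-65646 - 138) - 74088 = -65784 - 74088 = -139872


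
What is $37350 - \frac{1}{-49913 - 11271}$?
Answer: $\frac{2285222401}{61184} \approx 37350.0$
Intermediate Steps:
$37350 - \frac{1}{-49913 - 11271} = 37350 - \frac{1}{-61184} = 37350 - - \frac{1}{61184} = 37350 + \frac{1}{61184} = \frac{2285222401}{61184}$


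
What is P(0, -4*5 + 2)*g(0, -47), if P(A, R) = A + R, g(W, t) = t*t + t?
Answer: -38916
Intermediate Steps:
g(W, t) = t + t**2 (g(W, t) = t**2 + t = t + t**2)
P(0, -4*5 + 2)*g(0, -47) = (0 + (-4*5 + 2))*(-47*(1 - 47)) = (0 + (-20 + 2))*(-47*(-46)) = (0 - 18)*2162 = -18*2162 = -38916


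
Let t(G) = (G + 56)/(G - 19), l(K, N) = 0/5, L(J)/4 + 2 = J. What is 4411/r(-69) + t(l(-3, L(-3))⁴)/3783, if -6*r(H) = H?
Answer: 634097606/1653171 ≈ 383.56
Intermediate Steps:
r(H) = -H/6
L(J) = -8 + 4*J
l(K, N) = 0 (l(K, N) = 0*(⅕) = 0)
t(G) = (56 + G)/(-19 + G)
4411/r(-69) + t(l(-3, L(-3))⁴)/3783 = 4411/((-⅙*(-69))) + ((56 + 0⁴)/(-19 + 0⁴))/3783 = 4411/(23/2) + ((56 + 0)/(-19 + 0))*(1/3783) = 4411*(2/23) + (56/(-19))*(1/3783) = 8822/23 - 1/19*56*(1/3783) = 8822/23 - 56/19*1/3783 = 8822/23 - 56/71877 = 634097606/1653171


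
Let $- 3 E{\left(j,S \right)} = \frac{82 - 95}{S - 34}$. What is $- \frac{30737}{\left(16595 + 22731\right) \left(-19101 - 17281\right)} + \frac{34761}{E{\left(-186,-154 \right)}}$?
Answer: $- \frac{4007187556314421}{2657122988} \approx -1.5081 \cdot 10^{6}$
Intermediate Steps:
$E{\left(j,S \right)} = \frac{13}{3 \left(-34 + S\right)}$ ($E{\left(j,S \right)} = - \frac{\left(82 - 95\right) \frac{1}{S - 34}}{3} = - \frac{\left(-13\right) \frac{1}{-34 + S}}{3} = \frac{13}{3 \left(-34 + S\right)}$)
$- \frac{30737}{\left(16595 + 22731\right) \left(-19101 - 17281\right)} + \frac{34761}{E{\left(-186,-154 \right)}} = - \frac{30737}{\left(16595 + 22731\right) \left(-19101 - 17281\right)} + \frac{34761}{\frac{13}{3} \frac{1}{-34 - 154}} = - \frac{30737}{39326 \left(-36382\right)} + \frac{34761}{\frac{13}{3} \frac{1}{-188}} = - \frac{30737}{-1430758532} + \frac{34761}{\frac{13}{3} \left(- \frac{1}{188}\right)} = \left(-30737\right) \left(- \frac{1}{1430758532}\right) + \frac{34761}{- \frac{13}{564}} = \frac{4391}{204394076} + 34761 \left(- \frac{564}{13}\right) = \frac{4391}{204394076} - \frac{19605204}{13} = - \frac{4007187556314421}{2657122988}$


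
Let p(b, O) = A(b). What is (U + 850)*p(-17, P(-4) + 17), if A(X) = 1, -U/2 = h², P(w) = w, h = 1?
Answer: 848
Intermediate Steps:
U = -2 (U = -2*1² = -2*1 = -2)
p(b, O) = 1
(U + 850)*p(-17, P(-4) + 17) = (-2 + 850)*1 = 848*1 = 848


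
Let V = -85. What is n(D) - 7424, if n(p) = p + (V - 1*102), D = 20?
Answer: -7591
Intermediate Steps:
n(p) = -187 + p (n(p) = p + (-85 - 1*102) = p + (-85 - 102) = p - 187 = -187 + p)
n(D) - 7424 = (-187 + 20) - 7424 = -167 - 7424 = -7591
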